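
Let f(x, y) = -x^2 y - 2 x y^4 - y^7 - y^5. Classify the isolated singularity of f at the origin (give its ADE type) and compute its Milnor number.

Type D6, Milnor number mu = 6.

The Hessian of f at 0 has rank 0. Corank 2; j^3 = -x^2*y has shape L^2 M (L != M), so D-series; mu = 6 gives D_6.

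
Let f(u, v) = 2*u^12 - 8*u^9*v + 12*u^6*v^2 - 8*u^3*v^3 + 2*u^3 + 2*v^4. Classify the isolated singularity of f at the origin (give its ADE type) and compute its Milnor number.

The Hessian of f at 0 has rank 0. Corank 2; j^3 = 2*u^3 is a perfect cube, so E-series; the 4-jet and mu = 6 give E_6.

Type E_6, Milnor number mu = 6.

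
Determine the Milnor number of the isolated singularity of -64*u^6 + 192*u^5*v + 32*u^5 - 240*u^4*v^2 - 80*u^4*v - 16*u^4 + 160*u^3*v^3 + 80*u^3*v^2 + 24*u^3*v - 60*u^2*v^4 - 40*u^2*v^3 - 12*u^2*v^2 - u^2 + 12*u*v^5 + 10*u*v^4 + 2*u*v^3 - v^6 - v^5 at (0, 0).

4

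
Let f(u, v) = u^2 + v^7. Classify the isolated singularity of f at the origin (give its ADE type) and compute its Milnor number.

The Hessian of f at 0 has rank 1. Corank 1: A-series; mu = 6 gives A_6.

Type A_6, Milnor number mu = 6.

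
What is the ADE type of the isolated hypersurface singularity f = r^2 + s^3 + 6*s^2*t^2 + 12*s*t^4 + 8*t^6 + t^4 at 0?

E6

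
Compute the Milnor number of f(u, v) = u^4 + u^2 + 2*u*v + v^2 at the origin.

The Hessian of f at 0 is [[2, 2], [2, 2]] with rank 1, so corank 1. A Groebner basis of the Jacobian ideal J(f) in C{u,v} is {v^3, u + v}; counting standard monomials gives mu = 3. Corank 1: A-series; mu = 3 gives A_3.

3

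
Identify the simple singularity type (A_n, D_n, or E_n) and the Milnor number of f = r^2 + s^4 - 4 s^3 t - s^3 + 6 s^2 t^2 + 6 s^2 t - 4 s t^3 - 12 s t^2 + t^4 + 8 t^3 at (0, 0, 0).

Type E_{6}, Milnor number mu = 6.

The Hessian of f at 0 has rank 1. Corank 2; j^3 = -(s - 2*t)^3 is a perfect cube, so E-series; the 4-jet and mu = 6 give E_6.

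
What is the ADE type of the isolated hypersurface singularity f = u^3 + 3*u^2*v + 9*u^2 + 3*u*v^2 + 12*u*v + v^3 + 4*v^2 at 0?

A2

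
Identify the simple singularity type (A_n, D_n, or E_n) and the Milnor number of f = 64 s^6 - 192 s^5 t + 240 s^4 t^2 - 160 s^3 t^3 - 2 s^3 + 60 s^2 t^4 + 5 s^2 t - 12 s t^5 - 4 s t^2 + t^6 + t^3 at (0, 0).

Type D7, Milnor number mu = 7.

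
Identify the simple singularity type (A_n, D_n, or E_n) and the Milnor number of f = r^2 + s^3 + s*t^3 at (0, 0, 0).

The Hessian of f at 0 is [[0, 0, 0], [0, 0, 0], [0, 0, 2]] with rank 1, so corank 2. A Groebner basis of the Jacobian ideal J(f) in C{s,t,r} is {s^3, s*t^2, 3*s^2 + t^3, r}; counting standard monomials gives mu = 7. Corank 2; j^3 = s^3 is a perfect cube, so E-series; the 4-jet and mu = 7 give E_7.

Type E_{7}, Milnor number mu = 7.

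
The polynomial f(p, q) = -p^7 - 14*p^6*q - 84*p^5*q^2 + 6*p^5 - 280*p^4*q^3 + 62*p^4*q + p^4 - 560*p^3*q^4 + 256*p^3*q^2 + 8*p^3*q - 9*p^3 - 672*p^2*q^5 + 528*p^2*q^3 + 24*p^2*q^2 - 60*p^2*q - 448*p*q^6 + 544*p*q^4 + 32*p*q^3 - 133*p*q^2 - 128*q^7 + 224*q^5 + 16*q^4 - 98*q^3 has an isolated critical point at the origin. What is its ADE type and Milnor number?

The Hessian of f at 0 has rank 0. Corank 2; j^3 = -(p + 2*q)*(3*p + 7*q)^2 has shape L^2 M (L != M), so D-series; mu = 5 gives D_5.

Type D_5, Milnor number mu = 5.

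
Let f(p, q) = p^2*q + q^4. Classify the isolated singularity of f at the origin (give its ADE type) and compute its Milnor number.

Type D5, Milnor number mu = 5.

The Hessian of f at 0 has rank 0. Corank 2; j^3 = p^2*q has shape L^2 M (L != M), so D-series; mu = 5 gives D_5.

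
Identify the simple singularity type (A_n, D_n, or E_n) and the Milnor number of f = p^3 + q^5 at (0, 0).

Type E_8, Milnor number mu = 8.

The Hessian of f at 0 is [[0, 0], [0, 0]] with rank 0, so corank 2. A Groebner basis of the Jacobian ideal J(f) in C{p,q} is {q^4, p^2}; counting standard monomials gives mu = 8. Corank 2; j^3 = p^3 is a perfect cube, so E-series; the 5-jet and mu = 8 give E_8.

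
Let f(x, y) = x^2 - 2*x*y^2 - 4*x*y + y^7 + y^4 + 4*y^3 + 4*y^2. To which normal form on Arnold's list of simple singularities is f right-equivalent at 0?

A_{6}

The Hessian of f at 0 has rank 1. Corank 1: A-series; mu = 6 gives A_6.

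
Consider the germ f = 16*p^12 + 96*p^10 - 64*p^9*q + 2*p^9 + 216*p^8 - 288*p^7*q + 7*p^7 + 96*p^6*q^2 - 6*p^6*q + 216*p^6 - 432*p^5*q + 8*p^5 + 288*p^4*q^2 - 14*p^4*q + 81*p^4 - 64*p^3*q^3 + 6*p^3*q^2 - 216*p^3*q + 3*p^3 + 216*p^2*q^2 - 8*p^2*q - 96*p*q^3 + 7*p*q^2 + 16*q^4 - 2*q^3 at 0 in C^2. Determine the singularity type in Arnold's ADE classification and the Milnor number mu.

The Hessian of f at 0 has rank 0. Corank 2; j^3 = (p - q)^2*(3*p - 2*q) has shape L^2 M (L != M), so D-series; mu = 5 gives D_5.

Type D_{5}, Milnor number mu = 5.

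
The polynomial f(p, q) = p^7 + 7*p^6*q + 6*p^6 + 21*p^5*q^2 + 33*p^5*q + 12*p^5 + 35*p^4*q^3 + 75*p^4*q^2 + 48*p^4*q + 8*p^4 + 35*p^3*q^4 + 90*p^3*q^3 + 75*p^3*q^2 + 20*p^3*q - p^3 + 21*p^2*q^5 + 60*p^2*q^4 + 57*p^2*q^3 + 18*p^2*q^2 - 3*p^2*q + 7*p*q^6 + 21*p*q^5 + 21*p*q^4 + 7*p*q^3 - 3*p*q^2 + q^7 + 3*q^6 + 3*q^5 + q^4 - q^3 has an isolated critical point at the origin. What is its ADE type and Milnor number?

Type E_{7}, Milnor number mu = 7.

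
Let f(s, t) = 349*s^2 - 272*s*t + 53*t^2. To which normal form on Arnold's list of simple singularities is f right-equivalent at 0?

A_{1}

The Hessian of f at 0 has rank 2. Corank 0: nondegenerate Morse point, so A_1.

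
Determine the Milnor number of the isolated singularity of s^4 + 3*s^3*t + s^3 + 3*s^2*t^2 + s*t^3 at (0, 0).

7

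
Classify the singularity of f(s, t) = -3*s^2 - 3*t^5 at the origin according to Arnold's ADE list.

The Hessian of f at 0 is [[-6, 0], [0, 0]] with rank 1, so corank 1. A Groebner basis of the Jacobian ideal J(f) in C{s,t} is {t^4, s}; counting standard monomials gives mu = 4. Corank 1: A-series; mu = 4 gives A_4.

A_4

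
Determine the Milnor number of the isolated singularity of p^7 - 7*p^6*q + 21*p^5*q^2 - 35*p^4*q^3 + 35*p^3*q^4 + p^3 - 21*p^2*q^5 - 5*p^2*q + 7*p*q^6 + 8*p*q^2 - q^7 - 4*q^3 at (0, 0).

8

The Hessian of f at 0 has rank 0. Corank 2; j^3 = (p - 2*q)^2*(p - q) has shape L^2 M (L != M), so D-series; mu = 8 gives D_8.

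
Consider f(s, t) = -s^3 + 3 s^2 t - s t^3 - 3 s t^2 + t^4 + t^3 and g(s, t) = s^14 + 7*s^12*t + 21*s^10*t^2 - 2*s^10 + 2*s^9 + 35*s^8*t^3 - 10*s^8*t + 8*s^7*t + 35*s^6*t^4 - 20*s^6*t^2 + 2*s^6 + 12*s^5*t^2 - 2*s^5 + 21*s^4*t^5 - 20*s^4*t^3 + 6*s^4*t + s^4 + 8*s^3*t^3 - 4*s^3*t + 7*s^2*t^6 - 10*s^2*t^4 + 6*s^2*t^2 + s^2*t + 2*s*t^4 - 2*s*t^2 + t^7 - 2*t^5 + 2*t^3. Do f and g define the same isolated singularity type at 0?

No.

The Hessian of f at 0 has rank 0. Corank 2; j^3 = -(s - t)^3 is a perfect cube, so E-series; the 4-jet and mu = 7 give E_7. The Hessian of g at 0 has rank 0. Corank 2; j^3 = t*(s^2 - 2*s*t + 2*t^2) splits into three distinct lines over C (the quadratic factor has nonzero discriminant), so D_4. f is E_7 but g is D_4, hence not right-equivalent.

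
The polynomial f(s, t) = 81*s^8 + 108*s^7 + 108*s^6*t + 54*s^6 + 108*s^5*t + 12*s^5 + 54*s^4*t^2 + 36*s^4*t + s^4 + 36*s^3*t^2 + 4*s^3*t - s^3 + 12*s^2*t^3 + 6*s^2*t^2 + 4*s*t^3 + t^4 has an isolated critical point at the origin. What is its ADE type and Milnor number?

The Hessian of f at 0 is [[0, 0], [0, 0]] with rank 0, so corank 2. A Groebner basis of the Jacobian ideal J(f) in C{s,t} is {t^4, s*t^2 + t^3/3, s^2}; counting standard monomials gives mu = 6. Corank 2; j^3 = -s^3 is a perfect cube, so E-series; the 4-jet and mu = 6 give E_6.

Type E_{6}, Milnor number mu = 6.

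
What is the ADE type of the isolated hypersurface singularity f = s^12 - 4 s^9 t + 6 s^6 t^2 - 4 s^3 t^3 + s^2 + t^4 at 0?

A3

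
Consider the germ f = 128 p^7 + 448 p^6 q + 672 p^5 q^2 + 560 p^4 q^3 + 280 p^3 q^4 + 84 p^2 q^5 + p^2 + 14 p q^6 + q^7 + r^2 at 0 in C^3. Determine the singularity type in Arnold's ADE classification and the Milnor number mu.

The Hessian of f at 0 has rank 2. Corank 1: A-series; mu = 6 gives A_6.

Type A_6, Milnor number mu = 6.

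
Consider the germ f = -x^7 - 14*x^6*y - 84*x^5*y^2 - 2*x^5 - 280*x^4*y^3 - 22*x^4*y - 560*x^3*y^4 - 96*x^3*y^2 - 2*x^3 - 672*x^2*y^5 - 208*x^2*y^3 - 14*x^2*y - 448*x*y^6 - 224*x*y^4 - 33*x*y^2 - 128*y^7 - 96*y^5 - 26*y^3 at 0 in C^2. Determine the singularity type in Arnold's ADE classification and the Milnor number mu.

The Hessian of f at 0 is [[0, 0], [0, 0]] with rank 0, so corank 2. A Groebner basis of the Jacobian ideal J(f) in C{x,y} is {y^3, x^2 - 3*y^2/2, x*y + 3*y^2/2}; counting standard monomials gives mu = 4. Corank 2; j^3 = -(x + 2*y)*(2*x^2 + 10*x*y + 13*y^2) splits into three distinct lines over C (the quadratic factor has nonzero discriminant), so D_4.

Type D_4, Milnor number mu = 4.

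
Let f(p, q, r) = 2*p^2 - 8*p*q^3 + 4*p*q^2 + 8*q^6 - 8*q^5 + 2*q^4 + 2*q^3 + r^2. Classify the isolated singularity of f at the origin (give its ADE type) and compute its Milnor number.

The Hessian of f at 0 is [[4, 0, 0], [0, 0, 0], [0, 0, 2]] with rank 2, so corank 1. A Groebner basis of the Jacobian ideal J(f) in C{p,q,r} is {q^2, p, r}; counting standard monomials gives mu = 2. Corank 1: A-series; mu = 2 gives A_2.

Type A2, Milnor number mu = 2.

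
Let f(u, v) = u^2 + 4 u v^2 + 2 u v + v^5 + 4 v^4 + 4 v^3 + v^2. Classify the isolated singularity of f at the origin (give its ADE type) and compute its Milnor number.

Type A4, Milnor number mu = 4.

The Hessian of f at 0 has rank 1. Corank 1: A-series; mu = 4 gives A_4.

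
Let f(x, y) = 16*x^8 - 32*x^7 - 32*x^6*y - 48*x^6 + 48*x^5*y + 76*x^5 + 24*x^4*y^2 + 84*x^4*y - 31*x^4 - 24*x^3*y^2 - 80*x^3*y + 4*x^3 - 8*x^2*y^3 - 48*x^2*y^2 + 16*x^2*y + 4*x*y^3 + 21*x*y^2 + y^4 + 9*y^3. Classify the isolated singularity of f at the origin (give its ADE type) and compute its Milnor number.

The Hessian of f at 0 has rank 0. Corank 2; j^3 = (x + y)*(2*x + 3*y)^2 has shape L^2 M (L != M), so D-series; mu = 5 gives D_5.

Type D5, Milnor number mu = 5.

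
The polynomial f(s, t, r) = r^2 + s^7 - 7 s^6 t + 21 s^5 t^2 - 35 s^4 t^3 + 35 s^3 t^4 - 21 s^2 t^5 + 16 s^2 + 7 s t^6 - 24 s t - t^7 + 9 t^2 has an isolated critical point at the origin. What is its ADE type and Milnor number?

The Hessian of f at 0 is [[32, -24, 0], [-24, 18, 0], [0, 0, 2]] with rank 2, so corank 1. A Groebner basis of the Jacobian ideal J(f) in C{s,t,r} is {t^6, s - 3*t/4, r}; counting standard monomials gives mu = 6. Corank 1: A-series; mu = 6 gives A_6.

Type A_6, Milnor number mu = 6.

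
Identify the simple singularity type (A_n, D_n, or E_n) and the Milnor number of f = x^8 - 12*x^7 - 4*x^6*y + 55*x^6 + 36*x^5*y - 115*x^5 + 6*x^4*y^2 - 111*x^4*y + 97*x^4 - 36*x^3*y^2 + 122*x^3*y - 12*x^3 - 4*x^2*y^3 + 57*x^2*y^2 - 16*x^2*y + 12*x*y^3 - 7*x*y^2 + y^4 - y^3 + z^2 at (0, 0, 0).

Type D_{5}, Milnor number mu = 5.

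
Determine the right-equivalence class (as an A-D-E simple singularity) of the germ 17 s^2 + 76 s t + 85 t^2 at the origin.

The Hessian of f at 0 has rank 2. Corank 0: nondegenerate Morse point, so A_1.

A_{1}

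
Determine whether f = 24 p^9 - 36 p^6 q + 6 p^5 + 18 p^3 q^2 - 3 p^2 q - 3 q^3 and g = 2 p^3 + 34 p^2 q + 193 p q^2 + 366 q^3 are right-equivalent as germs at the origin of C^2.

The Hessian of f at 0 is [[0, 0], [0, 0]] with rank 0, so corank 2. A Groebner basis of the Jacobian ideal J(f) in C{p,q} is {q^3, p^2 + 3*q^2, p*q}; counting standard monomials gives mu = 4. Corank 2; j^3 = -3*q*(p^2 + q^2) splits into three distinct lines over C (the quadratic factor has nonzero discriminant), so D_4. The Hessian of g at 0 is [[0, 0], [0, 0]] with rank 0, so corank 2. A Groebner basis of the Jacobian ideal J(g) in C{p,q} is {q^3, p^2 - 83*q^2/2, p*q + 13*q^2/2}; counting standard monomials gives mu = 4. Corank 2; j^3 = (p + 6*q)*(2*p^2 + 22*p*q + 61*q^2) splits into three distinct lines over C (the quadratic factor has nonzero discriminant), so D_4. Both have type D_4, hence right-equivalent.

Yes.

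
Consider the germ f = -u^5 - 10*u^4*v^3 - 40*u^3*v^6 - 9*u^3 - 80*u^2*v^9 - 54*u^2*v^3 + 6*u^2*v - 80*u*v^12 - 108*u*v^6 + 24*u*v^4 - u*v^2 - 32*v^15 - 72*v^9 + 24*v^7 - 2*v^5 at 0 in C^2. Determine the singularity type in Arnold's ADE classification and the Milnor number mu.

Type D6, Milnor number mu = 6.

The Hessian of f at 0 has rank 0. Corank 2; j^3 = -u*(3*u - v)^2 has shape L^2 M (L != M), so D-series; mu = 6 gives D_6.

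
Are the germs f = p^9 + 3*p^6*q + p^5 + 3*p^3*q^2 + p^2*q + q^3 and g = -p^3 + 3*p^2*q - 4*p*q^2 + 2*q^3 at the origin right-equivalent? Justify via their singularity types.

Yes.

The Hessian of f at 0 is [[0, 0], [0, 0]] with rank 0, so corank 2. A Groebner basis of the Jacobian ideal J(f) in C{p,q} is {q^3, p^2 + 3*q^2, p*q}; counting standard monomials gives mu = 4. Corank 2; j^3 = q*(p^2 + q^2) splits into three distinct lines over C (the quadratic factor has nonzero discriminant), so D_4. The Hessian of g at 0 is [[0, 0], [0, 0]] with rank 0, so corank 2. A Groebner basis of the Jacobian ideal J(g) in C{p,q} is {q^3, p^2 - 2*q^2/3, p*q - q^2}; counting standard monomials gives mu = 4. Corank 2; j^3 = -(p - q)*(p^2 - 2*p*q + 2*q^2) splits into three distinct lines over C (the quadratic factor has nonzero discriminant), so D_4. Both have type D_4, hence right-equivalent.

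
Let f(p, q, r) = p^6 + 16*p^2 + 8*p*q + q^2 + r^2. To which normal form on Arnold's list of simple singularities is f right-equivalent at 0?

A_{5}

The Hessian of f at 0 has rank 2. Corank 1: A-series; mu = 5 gives A_5.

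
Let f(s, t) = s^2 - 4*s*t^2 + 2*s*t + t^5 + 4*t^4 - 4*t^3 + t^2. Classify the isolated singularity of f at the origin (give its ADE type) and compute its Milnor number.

The Hessian of f at 0 is [[2, 2], [2, 2]] with rank 1, so corank 1. A Groebner basis of the Jacobian ideal J(f) in C{s,t} is {s^2 + 2*s*t + s/2 + t/2, -s/2 + t^2 - t/2}; counting standard monomials gives mu = 4. Corank 1: A-series; mu = 4 gives A_4.

Type A_4, Milnor number mu = 4.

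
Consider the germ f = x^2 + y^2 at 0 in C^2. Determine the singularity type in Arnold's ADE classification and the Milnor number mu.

The Hessian of f at 0 is [[2, 0], [0, 2]] with rank 2, so corank 0. A Groebner basis of the Jacobian ideal J(f) in C{x,y} is {x, y}; counting standard monomials gives mu = 1. Corank 0: nondegenerate Morse point, so A_1.

Type A_1, Milnor number mu = 1.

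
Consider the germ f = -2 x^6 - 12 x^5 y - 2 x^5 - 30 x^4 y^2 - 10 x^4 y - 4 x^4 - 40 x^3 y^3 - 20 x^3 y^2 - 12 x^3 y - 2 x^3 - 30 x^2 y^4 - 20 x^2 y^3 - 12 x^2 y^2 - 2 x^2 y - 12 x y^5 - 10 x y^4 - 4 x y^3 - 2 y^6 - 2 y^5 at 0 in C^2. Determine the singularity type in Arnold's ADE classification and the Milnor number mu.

The Hessian of f at 0 is [[0, 0], [0, 0]] with rank 0, so corank 2. A Groebner basis of the Jacobian ideal J(f) in C{x,y} is {-x^2/21 - 10*x*y/21 + y^4 - 10*y^3/21, x^3, x^2*y + 2*x^2/21 - x*y/21 - y^3/21, 5*x^2/21 + x*y^2 + 8*x*y/21 + 8*y^3/21}; counting standard monomials gives mu = 7. Corank 2; j^3 = -2*x^2*(x + y) has shape L^2 M (L != M), so D-series; mu = 7 gives D_7.

Type D7, Milnor number mu = 7.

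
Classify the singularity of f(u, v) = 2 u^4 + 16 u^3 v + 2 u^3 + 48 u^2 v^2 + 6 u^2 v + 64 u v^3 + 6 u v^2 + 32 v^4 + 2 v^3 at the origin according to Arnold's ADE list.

E6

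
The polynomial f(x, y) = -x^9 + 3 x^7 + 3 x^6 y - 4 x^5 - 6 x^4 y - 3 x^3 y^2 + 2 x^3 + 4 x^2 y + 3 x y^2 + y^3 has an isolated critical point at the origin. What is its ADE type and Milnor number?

Type D_4, Milnor number mu = 4.

The Hessian of f at 0 is [[0, 0], [0, 0]] with rank 0, so corank 2. A Groebner basis of the Jacobian ideal J(f) in C{x,y} is {y^3, x^2 - 3*y^2/2, x*y + 3*y^2/2}; counting standard monomials gives mu = 4. Corank 2; j^3 = (x + y)*(2*x^2 + 2*x*y + y^2) splits into three distinct lines over C (the quadratic factor has nonzero discriminant), so D_4.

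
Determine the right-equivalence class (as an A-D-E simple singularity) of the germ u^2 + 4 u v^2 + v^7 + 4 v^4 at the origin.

A6

The Hessian of f at 0 is [[2, 0], [0, 0]] with rank 1, so corank 1. A Groebner basis of the Jacobian ideal J(f) in C{u,v} is {u^3, u/2 + v^2}; counting standard monomials gives mu = 6. Corank 1: A-series; mu = 6 gives A_6.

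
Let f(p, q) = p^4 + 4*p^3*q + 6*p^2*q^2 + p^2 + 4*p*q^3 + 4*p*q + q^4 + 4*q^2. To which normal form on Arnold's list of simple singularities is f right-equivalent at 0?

A_3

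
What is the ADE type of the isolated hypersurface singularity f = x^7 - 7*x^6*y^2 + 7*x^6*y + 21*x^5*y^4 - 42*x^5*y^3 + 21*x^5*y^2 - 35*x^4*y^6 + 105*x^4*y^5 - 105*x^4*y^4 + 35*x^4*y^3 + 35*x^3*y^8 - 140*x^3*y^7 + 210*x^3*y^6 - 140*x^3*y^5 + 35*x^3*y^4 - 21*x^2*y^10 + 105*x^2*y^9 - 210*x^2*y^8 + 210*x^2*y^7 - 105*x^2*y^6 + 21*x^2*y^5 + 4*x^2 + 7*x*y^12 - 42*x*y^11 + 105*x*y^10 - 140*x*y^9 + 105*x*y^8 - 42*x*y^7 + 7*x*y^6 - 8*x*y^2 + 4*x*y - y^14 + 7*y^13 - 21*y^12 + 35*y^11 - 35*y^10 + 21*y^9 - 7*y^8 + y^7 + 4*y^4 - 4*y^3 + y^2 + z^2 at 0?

The Hessian of f at 0 has rank 2. Corank 1: A-series; mu = 6 gives A_6.

A_{6}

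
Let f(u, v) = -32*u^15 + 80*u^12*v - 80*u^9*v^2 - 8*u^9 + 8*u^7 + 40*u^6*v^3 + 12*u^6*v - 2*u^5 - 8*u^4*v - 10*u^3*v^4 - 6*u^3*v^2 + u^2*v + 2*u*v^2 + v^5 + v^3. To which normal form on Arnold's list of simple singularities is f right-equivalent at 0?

D_6

The Hessian of f at 0 has rank 0. Corank 2; j^3 = v*(u + v)^2 has shape L^2 M (L != M), so D-series; mu = 6 gives D_6.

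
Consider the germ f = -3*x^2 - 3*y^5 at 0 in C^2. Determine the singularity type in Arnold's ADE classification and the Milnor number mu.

The Hessian of f at 0 is [[-6, 0], [0, 0]] with rank 1, so corank 1. A Groebner basis of the Jacobian ideal J(f) in C{x,y} is {y^4, x}; counting standard monomials gives mu = 4. Corank 1: A-series; mu = 4 gives A_4.

Type A4, Milnor number mu = 4.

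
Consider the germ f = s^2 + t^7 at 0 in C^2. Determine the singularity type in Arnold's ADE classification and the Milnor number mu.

The Hessian of f at 0 has rank 1. Corank 1: A-series; mu = 6 gives A_6.

Type A6, Milnor number mu = 6.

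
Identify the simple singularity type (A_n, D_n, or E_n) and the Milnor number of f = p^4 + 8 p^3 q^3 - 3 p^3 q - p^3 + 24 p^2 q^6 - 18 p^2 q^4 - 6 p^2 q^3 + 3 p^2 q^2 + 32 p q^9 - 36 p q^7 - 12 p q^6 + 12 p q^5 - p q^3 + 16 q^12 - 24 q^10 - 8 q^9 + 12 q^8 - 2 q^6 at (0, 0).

Type E_{7}, Milnor number mu = 7.

The Hessian of f at 0 is [[0, 0], [0, 0]] with rank 0, so corank 2. A Groebner basis of the Jacobian ideal J(f) in C{p,q} is {3*p^2 + q^4 + q^3, p^3, p^2*q - p^2 - q^3/3, -2*p^2 + p*q^2 - 2*q^3/3}; counting standard monomials gives mu = 7. Corank 2; j^3 = -p^3 is a perfect cube, so E-series; the 4-jet and mu = 7 give E_7.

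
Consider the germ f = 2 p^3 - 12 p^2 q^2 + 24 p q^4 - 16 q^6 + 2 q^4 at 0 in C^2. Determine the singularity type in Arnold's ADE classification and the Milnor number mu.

Type E_6, Milnor number mu = 6.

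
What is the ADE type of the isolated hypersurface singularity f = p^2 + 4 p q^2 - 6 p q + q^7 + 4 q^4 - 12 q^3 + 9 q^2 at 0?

A6

The Hessian of f at 0 has rank 1. Corank 1: A-series; mu = 6 gives A_6.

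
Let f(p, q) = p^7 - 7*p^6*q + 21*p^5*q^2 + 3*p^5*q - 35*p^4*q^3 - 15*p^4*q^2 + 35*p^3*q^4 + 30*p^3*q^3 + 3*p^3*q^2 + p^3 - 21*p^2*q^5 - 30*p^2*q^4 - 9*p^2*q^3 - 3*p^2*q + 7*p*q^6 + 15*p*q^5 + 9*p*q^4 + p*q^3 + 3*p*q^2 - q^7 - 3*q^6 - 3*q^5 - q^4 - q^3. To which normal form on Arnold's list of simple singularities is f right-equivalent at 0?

The Hessian of f at 0 has rank 0. Corank 2; j^3 = (p - q)^3 is a perfect cube, so E-series; the 4-jet and mu = 7 give E_7.

E_7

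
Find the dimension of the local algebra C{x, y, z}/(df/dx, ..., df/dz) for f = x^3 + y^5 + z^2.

8

The Hessian of f at 0 has rank 1. Corank 2; j^3 = x^3 is a perfect cube, so E-series; the 5-jet and mu = 8 give E_8.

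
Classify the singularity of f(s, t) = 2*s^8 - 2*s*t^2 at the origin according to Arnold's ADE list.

D_{9}

The Hessian of f at 0 is [[0, 0], [0, 0]] with rank 0, so corank 2. A Groebner basis of the Jacobian ideal J(f) in C{s,t} is {s^7 - t^2/8, t^3, s*t}; counting standard monomials gives mu = 9. Corank 2; j^3 = -2*s*t^2 has shape L^2 M (L != M), so D-series; mu = 9 gives D_9.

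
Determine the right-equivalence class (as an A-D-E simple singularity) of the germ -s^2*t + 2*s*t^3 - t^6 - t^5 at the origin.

The Hessian of f at 0 is [[0, 0], [0, 0]] with rank 0, so corank 2. A Groebner basis of the Jacobian ideal J(f) in C{s,t} is {s^3, s^2*t + s^2/6 - s*t^2/6, -s*t + t^3}; counting standard monomials gives mu = 7. Corank 2; j^3 = -s^2*t has shape L^2 M (L != M), so D-series; mu = 7 gives D_7.

D_7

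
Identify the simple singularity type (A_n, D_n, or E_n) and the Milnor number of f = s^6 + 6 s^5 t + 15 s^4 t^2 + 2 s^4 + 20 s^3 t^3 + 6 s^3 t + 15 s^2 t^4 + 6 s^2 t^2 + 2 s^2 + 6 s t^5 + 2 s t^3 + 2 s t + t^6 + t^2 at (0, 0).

Type A_{1}, Milnor number mu = 1.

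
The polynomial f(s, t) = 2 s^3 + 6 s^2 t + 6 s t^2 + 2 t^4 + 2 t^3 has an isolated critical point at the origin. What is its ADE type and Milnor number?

The Hessian of f at 0 has rank 0. Corank 2; j^3 = 2*(s + t)^3 is a perfect cube, so E-series; the 4-jet and mu = 6 give E_6.

Type E_6, Milnor number mu = 6.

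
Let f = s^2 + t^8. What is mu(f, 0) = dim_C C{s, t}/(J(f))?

7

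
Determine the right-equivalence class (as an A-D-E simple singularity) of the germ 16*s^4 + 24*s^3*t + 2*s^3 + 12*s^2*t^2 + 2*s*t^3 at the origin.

E_7

The Hessian of f at 0 is [[0, 0], [0, 0]] with rank 0, so corank 2. A Groebner basis of the Jacobian ideal J(f) in C{s,t} is {3*s^2/4 + t^4 + t^3/4, s^3, s^2*t - s^2/4 - t^3/12, s^2 + s*t^2 + t^3/3}; counting standard monomials gives mu = 7. Corank 2; j^3 = 2*s^3 is a perfect cube, so E-series; the 4-jet and mu = 7 give E_7.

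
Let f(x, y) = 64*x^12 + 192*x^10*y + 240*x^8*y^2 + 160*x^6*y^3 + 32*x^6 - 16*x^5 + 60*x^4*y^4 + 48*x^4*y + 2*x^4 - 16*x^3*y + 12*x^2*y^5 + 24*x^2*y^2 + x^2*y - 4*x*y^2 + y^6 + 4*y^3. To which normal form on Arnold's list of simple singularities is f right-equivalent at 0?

D_{7}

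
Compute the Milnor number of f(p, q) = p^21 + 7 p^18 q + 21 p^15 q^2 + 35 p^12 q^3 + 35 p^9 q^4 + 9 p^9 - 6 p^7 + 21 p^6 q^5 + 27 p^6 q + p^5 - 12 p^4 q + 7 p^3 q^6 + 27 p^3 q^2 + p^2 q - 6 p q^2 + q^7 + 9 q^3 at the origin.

8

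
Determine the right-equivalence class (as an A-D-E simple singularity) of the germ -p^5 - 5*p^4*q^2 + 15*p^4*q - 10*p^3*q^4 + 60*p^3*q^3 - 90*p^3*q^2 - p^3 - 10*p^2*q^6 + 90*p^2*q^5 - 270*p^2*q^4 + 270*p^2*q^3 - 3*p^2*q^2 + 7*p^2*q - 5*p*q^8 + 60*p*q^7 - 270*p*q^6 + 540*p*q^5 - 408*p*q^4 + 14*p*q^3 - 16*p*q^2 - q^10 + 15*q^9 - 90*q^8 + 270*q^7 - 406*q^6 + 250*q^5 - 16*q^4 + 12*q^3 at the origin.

D6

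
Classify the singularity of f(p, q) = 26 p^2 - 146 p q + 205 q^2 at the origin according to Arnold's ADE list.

A_{1}

The Hessian of f at 0 has rank 2. Corank 0: nondegenerate Morse point, so A_1.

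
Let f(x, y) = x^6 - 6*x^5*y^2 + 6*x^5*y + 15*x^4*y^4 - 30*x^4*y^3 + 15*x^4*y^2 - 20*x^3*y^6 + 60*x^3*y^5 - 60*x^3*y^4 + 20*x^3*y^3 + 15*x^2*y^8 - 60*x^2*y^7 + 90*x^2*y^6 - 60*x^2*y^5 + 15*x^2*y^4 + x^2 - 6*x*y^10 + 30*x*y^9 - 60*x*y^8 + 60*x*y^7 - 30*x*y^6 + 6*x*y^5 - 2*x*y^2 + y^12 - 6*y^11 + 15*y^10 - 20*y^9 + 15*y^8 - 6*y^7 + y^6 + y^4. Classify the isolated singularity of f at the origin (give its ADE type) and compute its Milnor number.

Type A_{5}, Milnor number mu = 5.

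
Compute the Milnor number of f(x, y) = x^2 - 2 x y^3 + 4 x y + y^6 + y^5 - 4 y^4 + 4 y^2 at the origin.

The Hessian of f at 0 is [[2, 4], [4, 8]] with rank 1, so corank 1. A Groebner basis of the Jacobian ideal J(f) in C{x,y} is {-x + y^3 - 2*y, x^2 - 4*y^2, x*y + 2*y^2}; counting standard monomials gives mu = 4. Corank 1: A-series; mu = 4 gives A_4.

4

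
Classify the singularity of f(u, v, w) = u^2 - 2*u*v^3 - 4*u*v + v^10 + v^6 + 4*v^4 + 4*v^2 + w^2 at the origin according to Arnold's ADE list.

The Hessian of f at 0 has rank 2. Corank 1: A-series; mu = 9 gives A_9.

A_9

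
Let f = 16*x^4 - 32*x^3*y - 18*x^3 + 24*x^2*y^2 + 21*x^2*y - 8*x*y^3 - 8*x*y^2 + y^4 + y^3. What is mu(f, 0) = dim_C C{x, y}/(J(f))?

5

The Hessian of f at 0 is [[0, 0], [0, 0]] with rank 0, so corank 2. A Groebner basis of the Jacobian ideal J(f) in C{x,y} is {x*y^2 + 27*x*y/8 - 9*y^2/8, 81*x*y/8 + y^3 - 27*y^2/8, x^2 - 5*x*y/6 + y^2/6}; counting standard monomials gives mu = 5. Corank 2; j^3 = -(2*x - y)*(3*x - y)^2 has shape L^2 M (L != M), so D-series; mu = 5 gives D_5.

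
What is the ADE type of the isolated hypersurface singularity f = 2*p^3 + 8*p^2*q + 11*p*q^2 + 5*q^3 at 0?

D_4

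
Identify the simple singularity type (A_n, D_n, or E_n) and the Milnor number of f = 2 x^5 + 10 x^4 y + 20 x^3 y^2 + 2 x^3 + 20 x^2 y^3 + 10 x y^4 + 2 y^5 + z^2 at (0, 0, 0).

Type E_{8}, Milnor number mu = 8.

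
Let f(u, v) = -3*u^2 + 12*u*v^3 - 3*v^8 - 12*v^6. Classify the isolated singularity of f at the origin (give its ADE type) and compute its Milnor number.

Type A_{7}, Milnor number mu = 7.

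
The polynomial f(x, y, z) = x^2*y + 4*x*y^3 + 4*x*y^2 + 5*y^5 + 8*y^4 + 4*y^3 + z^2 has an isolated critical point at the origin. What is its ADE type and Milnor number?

Type D6, Milnor number mu = 6.

The Hessian of f at 0 is [[0, 0, 0], [0, 0, 0], [0, 0, 2]] with rank 1, so corank 2. A Groebner basis of the Jacobian ideal J(f) in C{x,y,z} is {x^3 - 24*x^2 - 100*x*y - 104*y^2, x^2*y + 8*x^2 + 34*x*y + 36*y^2, -2*x^2 + x*y^2 - 9*x*y - 10*y^2, x*y/2 + y^3 + y^2, z}; counting standard monomials gives mu = 6. Corank 2; j^3 = y*(x + 2*y)^2 has shape L^2 M (L != M), so D-series; mu = 6 gives D_6.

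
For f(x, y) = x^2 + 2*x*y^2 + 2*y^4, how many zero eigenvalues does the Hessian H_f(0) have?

1

Hessian at 0 has rank 1.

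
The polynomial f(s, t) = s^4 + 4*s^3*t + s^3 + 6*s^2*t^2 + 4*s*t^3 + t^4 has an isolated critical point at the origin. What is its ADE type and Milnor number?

Type E_6, Milnor number mu = 6.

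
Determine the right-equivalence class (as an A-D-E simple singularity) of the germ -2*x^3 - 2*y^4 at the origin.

The Hessian of f at 0 is [[0, 0], [0, 0]] with rank 0, so corank 2. A Groebner basis of the Jacobian ideal J(f) in C{x,y} is {y^3, x^2}; counting standard monomials gives mu = 6. Corank 2; j^3 = -2*x^3 is a perfect cube, so E-series; the 4-jet and mu = 6 give E_6.

E_{6}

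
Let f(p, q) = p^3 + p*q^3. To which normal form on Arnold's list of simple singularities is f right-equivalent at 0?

The Hessian of f at 0 is [[0, 0], [0, 0]] with rank 0, so corank 2. A Groebner basis of the Jacobian ideal J(f) in C{p,q} is {p^3, p*q^2, 3*p^2 + q^3}; counting standard monomials gives mu = 7. Corank 2; j^3 = p^3 is a perfect cube, so E-series; the 4-jet and mu = 7 give E_7.

E_{7}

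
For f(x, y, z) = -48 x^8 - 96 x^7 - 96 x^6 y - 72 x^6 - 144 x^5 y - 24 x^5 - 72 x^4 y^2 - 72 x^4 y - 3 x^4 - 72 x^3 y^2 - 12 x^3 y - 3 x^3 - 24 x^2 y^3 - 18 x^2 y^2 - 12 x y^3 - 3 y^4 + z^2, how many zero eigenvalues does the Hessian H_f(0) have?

2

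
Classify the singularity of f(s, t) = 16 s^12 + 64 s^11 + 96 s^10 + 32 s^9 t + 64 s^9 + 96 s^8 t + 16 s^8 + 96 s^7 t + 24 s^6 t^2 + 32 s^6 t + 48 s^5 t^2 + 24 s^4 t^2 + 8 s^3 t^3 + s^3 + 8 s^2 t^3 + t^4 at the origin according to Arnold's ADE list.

E_{6}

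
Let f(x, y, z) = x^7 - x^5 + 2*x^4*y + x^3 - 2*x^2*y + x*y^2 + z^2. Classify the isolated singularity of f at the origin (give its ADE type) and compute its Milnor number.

Type D6, Milnor number mu = 6.

The Hessian of f at 0 has rank 1. Corank 2; j^3 = x*(x - y)^2 has shape L^2 M (L != M), so D-series; mu = 6 gives D_6.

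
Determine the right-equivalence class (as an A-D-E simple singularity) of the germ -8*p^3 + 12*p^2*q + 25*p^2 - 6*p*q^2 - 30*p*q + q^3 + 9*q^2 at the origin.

A2

The Hessian of f at 0 has rank 1. Corank 1: A-series; mu = 2 gives A_2.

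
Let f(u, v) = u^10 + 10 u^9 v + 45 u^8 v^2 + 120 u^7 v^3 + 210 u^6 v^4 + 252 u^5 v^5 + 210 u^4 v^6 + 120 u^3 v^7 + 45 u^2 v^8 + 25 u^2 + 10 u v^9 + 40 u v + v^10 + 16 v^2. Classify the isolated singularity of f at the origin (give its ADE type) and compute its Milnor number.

Type A_9, Milnor number mu = 9.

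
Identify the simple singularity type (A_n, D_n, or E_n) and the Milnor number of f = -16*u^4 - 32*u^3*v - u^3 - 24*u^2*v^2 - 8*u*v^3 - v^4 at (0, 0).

The Hessian of f at 0 has rank 0. Corank 2; j^3 = -u^3 is a perfect cube, so E-series; the 4-jet and mu = 6 give E_6.

Type E_{6}, Milnor number mu = 6.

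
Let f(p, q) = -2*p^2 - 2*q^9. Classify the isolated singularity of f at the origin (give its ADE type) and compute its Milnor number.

The Hessian of f at 0 has rank 1. Corank 1: A-series; mu = 8 gives A_8.

Type A_8, Milnor number mu = 8.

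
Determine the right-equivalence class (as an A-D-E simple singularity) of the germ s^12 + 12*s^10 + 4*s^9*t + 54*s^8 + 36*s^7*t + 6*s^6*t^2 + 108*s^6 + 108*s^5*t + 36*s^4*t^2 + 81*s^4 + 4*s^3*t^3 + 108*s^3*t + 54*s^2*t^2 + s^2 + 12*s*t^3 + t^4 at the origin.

A_3

The Hessian of f at 0 is [[2, 0], [0, 0]] with rank 1, so corank 1. A Groebner basis of the Jacobian ideal J(f) in C{s,t} is {t^3, s}; counting standard monomials gives mu = 3. Corank 1: A-series; mu = 3 gives A_3.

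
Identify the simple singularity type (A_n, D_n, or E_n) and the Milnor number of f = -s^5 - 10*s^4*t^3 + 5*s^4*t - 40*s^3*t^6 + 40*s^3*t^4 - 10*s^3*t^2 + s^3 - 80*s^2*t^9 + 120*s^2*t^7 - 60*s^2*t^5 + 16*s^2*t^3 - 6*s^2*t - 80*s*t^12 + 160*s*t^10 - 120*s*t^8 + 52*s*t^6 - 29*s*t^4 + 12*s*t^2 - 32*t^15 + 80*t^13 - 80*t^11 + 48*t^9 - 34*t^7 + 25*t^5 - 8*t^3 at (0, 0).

The Hessian of f at 0 has rank 0. Corank 2; j^3 = (s - 2*t)^3 is a perfect cube, so E-series; the 5-jet and mu = 8 give E_8.

Type E_8, Milnor number mu = 8.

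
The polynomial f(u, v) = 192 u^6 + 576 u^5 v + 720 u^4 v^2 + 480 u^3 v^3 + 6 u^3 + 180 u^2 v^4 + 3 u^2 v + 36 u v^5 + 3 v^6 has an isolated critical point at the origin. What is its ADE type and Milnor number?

Type D_7, Milnor number mu = 7.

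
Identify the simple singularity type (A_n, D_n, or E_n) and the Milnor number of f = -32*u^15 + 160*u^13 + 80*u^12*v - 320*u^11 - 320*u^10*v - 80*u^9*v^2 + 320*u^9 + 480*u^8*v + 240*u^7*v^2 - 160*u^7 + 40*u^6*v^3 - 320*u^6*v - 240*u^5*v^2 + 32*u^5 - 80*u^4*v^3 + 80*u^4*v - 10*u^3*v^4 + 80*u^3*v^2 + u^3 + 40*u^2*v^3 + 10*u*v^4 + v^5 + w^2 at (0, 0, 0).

The Hessian of f at 0 is [[0, 0, 0], [0, 0, 0], [0, 0, 2]] with rank 1, so corank 2. A Groebner basis of the Jacobian ideal J(f) in C{u,v,w} is {v^5, u*v^3 + v^4/8, u^2, w}; counting standard monomials gives mu = 8. Corank 2; j^3 = u^3 is a perfect cube, so E-series; the 5-jet and mu = 8 give E_8.

Type E_8, Milnor number mu = 8.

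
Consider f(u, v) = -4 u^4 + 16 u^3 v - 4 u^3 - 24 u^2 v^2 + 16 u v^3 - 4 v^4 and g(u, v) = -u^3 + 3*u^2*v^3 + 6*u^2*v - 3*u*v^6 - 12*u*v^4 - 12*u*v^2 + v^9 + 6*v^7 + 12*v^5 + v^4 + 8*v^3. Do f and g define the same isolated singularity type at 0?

The Hessian of f at 0 has rank 0. Corank 2; j^3 = -4*u^3 is a perfect cube, so E-series; the 4-jet and mu = 6 give E_6. The Hessian of g at 0 has rank 0. Corank 2; j^3 = -(u - 2*v)^3 is a perfect cube, so E-series; the 4-jet and mu = 6 give E_6. Both have type E_6, hence right-equivalent.

Yes.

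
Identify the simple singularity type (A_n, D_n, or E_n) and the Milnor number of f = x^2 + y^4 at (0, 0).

Type A_3, Milnor number mu = 3.

The Hessian of f at 0 has rank 1. Corank 1: A-series; mu = 3 gives A_3.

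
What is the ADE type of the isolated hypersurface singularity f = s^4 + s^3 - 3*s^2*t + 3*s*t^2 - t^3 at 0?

The Hessian of f at 0 has rank 0. Corank 2; j^3 = (s - t)^3 is a perfect cube, so E-series; the 4-jet and mu = 6 give E_6.

E6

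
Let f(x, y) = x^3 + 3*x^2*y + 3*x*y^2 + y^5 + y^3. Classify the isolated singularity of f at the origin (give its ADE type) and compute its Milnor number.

Type E_8, Milnor number mu = 8.

The Hessian of f at 0 has rank 0. Corank 2; j^3 = (x + y)^3 is a perfect cube, so E-series; the 5-jet and mu = 8 give E_8.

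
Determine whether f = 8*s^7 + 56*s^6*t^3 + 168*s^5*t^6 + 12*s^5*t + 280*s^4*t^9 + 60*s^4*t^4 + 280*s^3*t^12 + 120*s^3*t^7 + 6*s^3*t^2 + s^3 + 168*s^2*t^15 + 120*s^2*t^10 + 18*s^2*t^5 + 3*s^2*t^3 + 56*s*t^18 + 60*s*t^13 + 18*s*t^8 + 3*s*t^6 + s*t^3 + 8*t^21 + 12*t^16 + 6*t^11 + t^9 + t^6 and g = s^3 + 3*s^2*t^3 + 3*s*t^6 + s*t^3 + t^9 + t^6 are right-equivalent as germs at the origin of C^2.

The Hessian of f at 0 has rank 0. Corank 2; j^3 = s^3 is a perfect cube, so E-series; the 4-jet and mu = 7 give E_7. The Hessian of g at 0 has rank 0. Corank 2; j^3 = s^3 is a perfect cube, so E-series; the 4-jet and mu = 7 give E_7. Both have type E_7, hence right-equivalent.

Yes.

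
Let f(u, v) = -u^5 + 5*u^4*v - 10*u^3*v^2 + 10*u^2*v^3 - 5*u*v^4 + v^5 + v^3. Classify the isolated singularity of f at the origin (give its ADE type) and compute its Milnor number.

Type E8, Milnor number mu = 8.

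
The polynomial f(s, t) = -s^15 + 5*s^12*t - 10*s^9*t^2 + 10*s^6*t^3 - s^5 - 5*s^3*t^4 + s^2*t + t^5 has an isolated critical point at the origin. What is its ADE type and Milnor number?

Type D6, Milnor number mu = 6.

The Hessian of f at 0 is [[0, 0], [0, 0]] with rank 0, so corank 2. A Groebner basis of the Jacobian ideal J(f) in C{s,t} is {s^2/5 + t^4, s^3, s*t}; counting standard monomials gives mu = 6. Corank 2; j^3 = s^2*t has shape L^2 M (L != M), so D-series; mu = 6 gives D_6.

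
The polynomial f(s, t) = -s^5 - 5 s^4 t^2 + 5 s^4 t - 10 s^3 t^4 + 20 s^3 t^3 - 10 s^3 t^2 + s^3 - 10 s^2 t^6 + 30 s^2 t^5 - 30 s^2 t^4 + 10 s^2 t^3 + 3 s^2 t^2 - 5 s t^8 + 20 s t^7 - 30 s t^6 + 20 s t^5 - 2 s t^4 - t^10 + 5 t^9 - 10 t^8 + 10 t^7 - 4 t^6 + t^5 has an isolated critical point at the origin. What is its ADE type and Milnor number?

The Hessian of f at 0 is [[0, 0], [0, 0]] with rank 0, so corank 2. A Groebner basis of the Jacobian ideal J(f) in C{s,t} is {s^2/4 + s*t^3 + s*t^2/2, s^2 + 2*s*t^2 + t^4, s^3, s^2*t - s^2/2 - s*t^2}; counting standard monomials gives mu = 8. Corank 2; j^3 = s^3 is a perfect cube, so E-series; the 5-jet and mu = 8 give E_8.

Type E_{8}, Milnor number mu = 8.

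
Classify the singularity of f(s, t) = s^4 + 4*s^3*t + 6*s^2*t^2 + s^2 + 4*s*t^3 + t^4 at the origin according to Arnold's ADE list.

A_3

The Hessian of f at 0 is [[2, 0], [0, 0]] with rank 1, so corank 1. A Groebner basis of the Jacobian ideal J(f) in C{s,t} is {t^3, s}; counting standard monomials gives mu = 3. Corank 1: A-series; mu = 3 gives A_3.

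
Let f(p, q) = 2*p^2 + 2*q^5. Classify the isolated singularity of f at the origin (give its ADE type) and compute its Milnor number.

Type A_4, Milnor number mu = 4.

The Hessian of f at 0 has rank 1. Corank 1: A-series; mu = 4 gives A_4.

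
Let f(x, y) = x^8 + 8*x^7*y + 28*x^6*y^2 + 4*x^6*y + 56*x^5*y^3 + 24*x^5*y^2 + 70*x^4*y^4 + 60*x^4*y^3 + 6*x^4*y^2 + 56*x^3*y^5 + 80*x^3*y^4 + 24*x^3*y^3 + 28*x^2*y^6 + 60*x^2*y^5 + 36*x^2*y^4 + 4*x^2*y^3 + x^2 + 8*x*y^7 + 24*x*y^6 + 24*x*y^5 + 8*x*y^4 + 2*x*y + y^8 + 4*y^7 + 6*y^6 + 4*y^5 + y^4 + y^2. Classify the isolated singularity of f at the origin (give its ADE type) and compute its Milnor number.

Type A3, Milnor number mu = 3.

The Hessian of f at 0 is [[2, 2], [2, 2]] with rank 1, so corank 1. A Groebner basis of the Jacobian ideal J(f) in C{x,y} is {y^3, x + y}; counting standard monomials gives mu = 3. Corank 1: A-series; mu = 3 gives A_3.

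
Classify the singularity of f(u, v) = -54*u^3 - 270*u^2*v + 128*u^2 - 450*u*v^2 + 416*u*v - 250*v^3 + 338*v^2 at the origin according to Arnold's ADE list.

The Hessian of f at 0 has rank 1. Corank 1: A-series; mu = 2 gives A_2.

A_{2}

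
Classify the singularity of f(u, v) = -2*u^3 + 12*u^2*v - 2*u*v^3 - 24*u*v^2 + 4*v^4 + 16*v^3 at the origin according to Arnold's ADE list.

E_{7}

The Hessian of f at 0 has rank 0. Corank 2; j^3 = -2*(u - 2*v)^3 is a perfect cube, so E-series; the 4-jet and mu = 7 give E_7.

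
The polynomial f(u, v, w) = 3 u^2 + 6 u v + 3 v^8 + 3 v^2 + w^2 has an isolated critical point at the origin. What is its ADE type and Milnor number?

Type A7, Milnor number mu = 7.

The Hessian of f at 0 is [[6, 6, 0], [6, 6, 0], [0, 0, 2]] with rank 2, so corank 1. A Groebner basis of the Jacobian ideal J(f) in C{u,v,w} is {v^7, u + v, w}; counting standard monomials gives mu = 7. Corank 1: A-series; mu = 7 gives A_7.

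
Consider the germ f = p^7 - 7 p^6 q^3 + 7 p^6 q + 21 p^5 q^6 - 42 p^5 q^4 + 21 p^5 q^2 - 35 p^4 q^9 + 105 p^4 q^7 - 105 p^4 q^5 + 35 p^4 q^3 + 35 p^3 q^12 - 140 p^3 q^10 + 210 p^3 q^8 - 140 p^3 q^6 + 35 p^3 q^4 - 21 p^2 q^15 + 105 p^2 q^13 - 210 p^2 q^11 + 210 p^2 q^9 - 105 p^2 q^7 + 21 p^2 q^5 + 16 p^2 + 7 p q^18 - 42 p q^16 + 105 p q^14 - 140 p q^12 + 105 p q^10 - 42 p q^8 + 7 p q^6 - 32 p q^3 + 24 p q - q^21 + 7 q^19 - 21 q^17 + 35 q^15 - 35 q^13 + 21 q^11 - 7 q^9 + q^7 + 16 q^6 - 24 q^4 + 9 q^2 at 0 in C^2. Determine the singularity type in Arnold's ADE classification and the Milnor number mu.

Type A6, Milnor number mu = 6.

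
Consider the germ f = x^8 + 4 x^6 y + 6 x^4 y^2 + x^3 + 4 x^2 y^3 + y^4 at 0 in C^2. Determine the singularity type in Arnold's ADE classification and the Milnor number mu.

The Hessian of f at 0 has rank 0. Corank 2; j^3 = x^3 is a perfect cube, so E-series; the 4-jet and mu = 6 give E_6.

Type E_{6}, Milnor number mu = 6.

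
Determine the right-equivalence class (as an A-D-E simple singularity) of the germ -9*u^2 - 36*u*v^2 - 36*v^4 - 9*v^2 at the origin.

The Hessian of f at 0 is [[-18, 0], [0, -18]] with rank 2, so corank 0. A Groebner basis of the Jacobian ideal J(f) in C{u,v} is {u, v}; counting standard monomials gives mu = 1. Corank 0: nondegenerate Morse point, so A_1.

A_{1}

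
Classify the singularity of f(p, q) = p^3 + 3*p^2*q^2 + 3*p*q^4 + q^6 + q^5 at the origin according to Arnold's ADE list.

The Hessian of f at 0 is [[0, 0], [0, 0]] with rank 0, so corank 2. A Groebner basis of the Jacobian ideal J(f) in C{p,q} is {q^4, p^3, p^2/2 + p*q^2}; counting standard monomials gives mu = 8. Corank 2; j^3 = p^3 is a perfect cube, so E-series; the 5-jet and mu = 8 give E_8.

E8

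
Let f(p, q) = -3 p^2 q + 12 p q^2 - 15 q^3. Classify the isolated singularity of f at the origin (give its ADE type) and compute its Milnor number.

Type D_{4}, Milnor number mu = 4.

The Hessian of f at 0 has rank 0. Corank 2; j^3 = -3*q*(p^2 - 4*p*q + 5*q^2) splits into three distinct lines over C (the quadratic factor has nonzero discriminant), so D_4.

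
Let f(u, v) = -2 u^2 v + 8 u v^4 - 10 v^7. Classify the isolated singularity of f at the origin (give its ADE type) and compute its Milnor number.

Type D_{8}, Milnor number mu = 8.

The Hessian of f at 0 has rank 0. Corank 2; j^3 = -2*u^2*v has shape L^2 M (L != M), so D-series; mu = 8 gives D_8.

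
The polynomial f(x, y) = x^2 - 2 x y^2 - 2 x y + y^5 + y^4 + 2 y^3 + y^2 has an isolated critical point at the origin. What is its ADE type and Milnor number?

The Hessian of f at 0 has rank 1. Corank 1: A-series; mu = 4 gives A_4.

Type A_{4}, Milnor number mu = 4.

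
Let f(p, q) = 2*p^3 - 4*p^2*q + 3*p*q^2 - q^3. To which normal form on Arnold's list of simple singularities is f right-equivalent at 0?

D_{4}

The Hessian of f at 0 is [[0, 0], [0, 0]] with rank 0, so corank 2. A Groebner basis of the Jacobian ideal J(f) in C{p,q} is {q^3, p^2 - 3*q^2/2, p*q - 3*q^2/2}; counting standard monomials gives mu = 4. Corank 2; j^3 = (p - q)*(2*p^2 - 2*p*q + q^2) splits into three distinct lines over C (the quadratic factor has nonzero discriminant), so D_4.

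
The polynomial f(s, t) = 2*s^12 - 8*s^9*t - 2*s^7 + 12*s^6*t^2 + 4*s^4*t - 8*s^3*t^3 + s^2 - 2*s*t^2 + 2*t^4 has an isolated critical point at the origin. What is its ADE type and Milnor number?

Type A_{3}, Milnor number mu = 3.

The Hessian of f at 0 has rank 1. Corank 1: A-series; mu = 3 gives A_3.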